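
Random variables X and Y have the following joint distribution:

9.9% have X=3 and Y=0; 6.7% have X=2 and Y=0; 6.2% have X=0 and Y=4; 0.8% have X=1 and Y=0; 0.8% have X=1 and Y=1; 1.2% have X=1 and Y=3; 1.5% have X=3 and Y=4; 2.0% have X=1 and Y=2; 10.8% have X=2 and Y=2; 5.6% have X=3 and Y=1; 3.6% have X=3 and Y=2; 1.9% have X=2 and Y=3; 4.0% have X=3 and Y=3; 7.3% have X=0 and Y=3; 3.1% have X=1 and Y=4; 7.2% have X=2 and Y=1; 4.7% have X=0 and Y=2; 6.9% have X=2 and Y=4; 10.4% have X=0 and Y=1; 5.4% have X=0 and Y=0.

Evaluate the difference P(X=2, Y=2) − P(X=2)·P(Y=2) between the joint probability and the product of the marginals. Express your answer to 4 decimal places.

P(X=2) = 0.067 + 0.072 + 0.108 + 0.019 + 0.069 = 0.335.
P(Y=2) = 0.047 + 0.020 + 0.108 + 0.036 = 0.211.
P(X=2, Y=2) − P(X=2)P(Y=2) = 0.108 − 0.335×0.211 = 0.0373.

0.0373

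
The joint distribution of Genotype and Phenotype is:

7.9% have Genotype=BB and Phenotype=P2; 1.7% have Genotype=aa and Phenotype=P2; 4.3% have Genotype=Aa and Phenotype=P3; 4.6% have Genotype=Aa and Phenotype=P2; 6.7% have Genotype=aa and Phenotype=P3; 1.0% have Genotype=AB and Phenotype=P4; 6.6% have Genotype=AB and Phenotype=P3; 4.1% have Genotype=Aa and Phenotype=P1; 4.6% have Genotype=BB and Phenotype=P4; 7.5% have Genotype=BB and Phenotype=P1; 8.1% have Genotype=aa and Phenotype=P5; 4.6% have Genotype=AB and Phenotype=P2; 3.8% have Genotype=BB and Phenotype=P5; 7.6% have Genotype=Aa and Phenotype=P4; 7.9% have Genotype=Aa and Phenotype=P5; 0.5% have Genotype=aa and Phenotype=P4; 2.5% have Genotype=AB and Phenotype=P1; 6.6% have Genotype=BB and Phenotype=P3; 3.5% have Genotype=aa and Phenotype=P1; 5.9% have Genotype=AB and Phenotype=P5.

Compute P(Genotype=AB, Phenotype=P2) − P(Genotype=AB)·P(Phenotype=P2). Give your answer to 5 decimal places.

0.00727

P(Genotype=AB) = 0.025 + 0.046 + 0.066 + 0.010 + 0.059 = 0.206.
P(Phenotype=P2) = 0.046 + 0.017 + 0.046 + 0.079 = 0.188.
P(Genotype=AB, Phenotype=P2) − P(Genotype=AB)P(Phenotype=P2) = 0.046 − 0.206×0.188 = 0.00727.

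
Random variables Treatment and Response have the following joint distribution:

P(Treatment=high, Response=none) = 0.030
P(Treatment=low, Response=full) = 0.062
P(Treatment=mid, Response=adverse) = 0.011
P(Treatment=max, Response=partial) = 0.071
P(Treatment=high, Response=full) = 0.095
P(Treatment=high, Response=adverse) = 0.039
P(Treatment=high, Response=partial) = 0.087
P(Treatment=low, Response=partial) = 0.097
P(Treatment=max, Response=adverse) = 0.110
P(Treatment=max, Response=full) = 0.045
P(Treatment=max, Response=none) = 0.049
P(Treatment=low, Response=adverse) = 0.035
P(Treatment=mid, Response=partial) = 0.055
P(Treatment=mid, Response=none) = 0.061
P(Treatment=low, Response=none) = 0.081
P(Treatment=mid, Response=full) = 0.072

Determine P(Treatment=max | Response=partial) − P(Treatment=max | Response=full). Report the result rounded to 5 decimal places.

0.06480

P(Response=partial) = 0.097 + 0.055 + 0.087 + 0.071 = 0.310; P(Treatment=max | Response=partial) = 0.071/0.310 = 0.229032.
P(Response=full) = 0.062 + 0.072 + 0.095 + 0.045 = 0.274; P(Treatment=max | Response=full) = 0.045/0.274 = 0.164234.
Difference = 0.06480.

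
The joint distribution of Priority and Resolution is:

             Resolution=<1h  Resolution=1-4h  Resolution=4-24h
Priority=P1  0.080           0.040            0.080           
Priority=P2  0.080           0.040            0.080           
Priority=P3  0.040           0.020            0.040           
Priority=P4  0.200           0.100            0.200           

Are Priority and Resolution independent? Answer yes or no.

yes

Every cell satisfies P(Priority,Resolution) = P(Priority)·P(Resolution). For instance P(Priority=P4) = 0.500, P(Resolution=4-24h) = 0.400, and 0.500×0.400 = 0.200 matches the joint entry. So Priority and Resolution are independent.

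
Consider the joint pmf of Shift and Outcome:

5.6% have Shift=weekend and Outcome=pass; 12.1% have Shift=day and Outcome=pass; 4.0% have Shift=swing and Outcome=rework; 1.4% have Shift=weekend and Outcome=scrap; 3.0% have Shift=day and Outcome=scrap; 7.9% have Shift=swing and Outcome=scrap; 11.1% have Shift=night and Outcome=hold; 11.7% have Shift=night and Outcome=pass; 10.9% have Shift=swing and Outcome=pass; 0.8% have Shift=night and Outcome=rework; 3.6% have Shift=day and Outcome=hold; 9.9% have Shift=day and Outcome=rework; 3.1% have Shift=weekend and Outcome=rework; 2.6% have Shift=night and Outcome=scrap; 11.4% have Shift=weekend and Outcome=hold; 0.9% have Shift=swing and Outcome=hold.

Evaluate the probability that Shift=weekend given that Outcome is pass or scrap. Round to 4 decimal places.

0.1268

P(Outcome=pass) = 0.121 + 0.109 + 0.117 + 0.056 = 0.403.
P(Outcome=scrap) = 0.030 + 0.079 + 0.026 + 0.014 = 0.149.
P(Outcome ∈ {pass, scrap}) = 0.403 + 0.149 = 0.552; P(Shift=weekend, Outcome ∈ {pass, scrap}) = 0.056 + 0.014 = 0.070.
P(Shift=weekend | Outcome ∈ {pass, scrap}) = 0.070/0.552 = 0.1268.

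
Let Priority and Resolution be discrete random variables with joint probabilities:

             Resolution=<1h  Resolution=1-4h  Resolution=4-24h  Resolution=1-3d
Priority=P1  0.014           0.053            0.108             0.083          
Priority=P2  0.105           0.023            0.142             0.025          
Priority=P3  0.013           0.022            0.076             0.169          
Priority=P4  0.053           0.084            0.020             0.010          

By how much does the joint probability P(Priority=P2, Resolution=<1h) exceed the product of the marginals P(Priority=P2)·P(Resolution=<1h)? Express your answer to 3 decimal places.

P(Priority=P2) = 0.105 + 0.023 + 0.142 + 0.025 = 0.295.
P(Resolution=<1h) = 0.014 + 0.105 + 0.013 + 0.053 = 0.185.
P(Priority=P2, Resolution=<1h) − P(Priority=P2)P(Resolution=<1h) = 0.105 − 0.295×0.185 = 0.050.

0.050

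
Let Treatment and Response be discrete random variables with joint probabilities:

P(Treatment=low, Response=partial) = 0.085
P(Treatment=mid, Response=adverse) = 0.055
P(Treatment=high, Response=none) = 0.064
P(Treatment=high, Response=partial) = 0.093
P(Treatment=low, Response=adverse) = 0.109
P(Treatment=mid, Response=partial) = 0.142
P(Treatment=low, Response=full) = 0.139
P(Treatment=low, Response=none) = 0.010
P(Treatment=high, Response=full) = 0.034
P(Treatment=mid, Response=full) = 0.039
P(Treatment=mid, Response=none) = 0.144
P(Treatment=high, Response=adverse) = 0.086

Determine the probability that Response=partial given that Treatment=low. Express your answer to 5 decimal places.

P(Treatment=low) = 0.010 + 0.085 + 0.139 + 0.109 = 0.343.
P(Response=partial | Treatment=low) = 0.085/0.343 = 0.24781.

0.24781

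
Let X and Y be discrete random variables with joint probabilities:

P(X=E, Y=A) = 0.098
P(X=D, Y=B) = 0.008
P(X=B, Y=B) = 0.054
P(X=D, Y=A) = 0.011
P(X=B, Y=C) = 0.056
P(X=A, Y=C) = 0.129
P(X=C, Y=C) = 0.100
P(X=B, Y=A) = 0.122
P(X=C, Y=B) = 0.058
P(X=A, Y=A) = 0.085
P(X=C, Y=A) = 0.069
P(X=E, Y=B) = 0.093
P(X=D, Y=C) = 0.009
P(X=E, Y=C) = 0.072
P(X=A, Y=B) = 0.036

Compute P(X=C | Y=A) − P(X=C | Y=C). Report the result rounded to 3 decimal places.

-0.094

P(Y=A) = 0.085 + 0.122 + 0.069 + 0.011 + 0.098 = 0.385; P(X=C | Y=A) = 0.069/0.385 = 0.1792.
P(Y=C) = 0.129 + 0.056 + 0.100 + 0.009 + 0.072 = 0.366; P(X=C | Y=C) = 0.100/0.366 = 0.2732.
Difference = -0.094.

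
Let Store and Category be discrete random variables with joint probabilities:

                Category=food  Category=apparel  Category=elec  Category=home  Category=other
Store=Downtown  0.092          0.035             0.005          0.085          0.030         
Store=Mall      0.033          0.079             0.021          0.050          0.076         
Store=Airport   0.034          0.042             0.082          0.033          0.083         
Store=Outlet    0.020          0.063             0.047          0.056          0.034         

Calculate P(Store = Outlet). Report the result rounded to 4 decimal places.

P(Store=Outlet) = 0.020 + 0.063 + 0.047 + 0.056 + 0.034 = 0.220.

0.2200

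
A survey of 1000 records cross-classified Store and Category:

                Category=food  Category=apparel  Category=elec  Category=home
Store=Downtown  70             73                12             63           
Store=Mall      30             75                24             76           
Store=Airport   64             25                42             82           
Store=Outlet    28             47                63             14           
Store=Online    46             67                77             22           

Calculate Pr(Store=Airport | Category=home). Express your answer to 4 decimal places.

Total with Category=home: 63 + 76 + 82 + 14 + 22 = 257.
P(Store=Airport | Category=home) = 82/257 = 0.3191.

0.3191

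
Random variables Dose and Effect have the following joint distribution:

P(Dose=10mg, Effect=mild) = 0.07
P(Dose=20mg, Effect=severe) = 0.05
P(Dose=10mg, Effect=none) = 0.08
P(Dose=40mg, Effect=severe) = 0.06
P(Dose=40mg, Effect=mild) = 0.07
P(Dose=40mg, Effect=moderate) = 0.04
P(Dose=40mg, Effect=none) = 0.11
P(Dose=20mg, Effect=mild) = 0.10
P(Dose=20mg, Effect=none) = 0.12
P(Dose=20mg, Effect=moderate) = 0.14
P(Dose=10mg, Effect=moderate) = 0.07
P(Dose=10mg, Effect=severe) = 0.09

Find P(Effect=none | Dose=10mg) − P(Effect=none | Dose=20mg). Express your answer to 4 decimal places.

-0.0346

P(Dose=10mg) = 0.08 + 0.07 + 0.07 + 0.09 = 0.31; P(Effect=none | Dose=10mg) = 0.08/0.31 = 0.25806.
P(Dose=20mg) = 0.12 + 0.10 + 0.14 + 0.05 = 0.41; P(Effect=none | Dose=20mg) = 0.12/0.41 = 0.29268.
Difference = -0.0346.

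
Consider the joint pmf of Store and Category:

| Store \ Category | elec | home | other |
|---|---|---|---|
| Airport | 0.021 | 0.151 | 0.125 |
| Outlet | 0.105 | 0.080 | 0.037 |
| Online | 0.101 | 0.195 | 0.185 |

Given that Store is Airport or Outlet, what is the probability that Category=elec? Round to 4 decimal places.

P(Store=Airport) = 0.021 + 0.151 + 0.125 = 0.297.
P(Store=Outlet) = 0.105 + 0.080 + 0.037 = 0.222.
P(Store ∈ {Airport, Outlet}) = 0.297 + 0.222 = 0.519; P(Category=elec, Store ∈ {Airport, Outlet}) = 0.021 + 0.105 = 0.126.
P(Category=elec | Store ∈ {Airport, Outlet}) = 0.126/0.519 = 0.2428.

0.2428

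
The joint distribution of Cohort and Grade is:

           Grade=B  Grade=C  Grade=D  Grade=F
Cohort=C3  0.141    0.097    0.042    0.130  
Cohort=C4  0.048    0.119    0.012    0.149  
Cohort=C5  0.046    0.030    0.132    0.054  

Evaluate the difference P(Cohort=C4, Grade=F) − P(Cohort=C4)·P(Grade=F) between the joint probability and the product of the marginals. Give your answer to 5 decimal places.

P(Cohort=C4) = 0.048 + 0.119 + 0.012 + 0.149 = 0.328.
P(Grade=F) = 0.130 + 0.149 + 0.054 = 0.333.
P(Cohort=C4, Grade=F) − P(Cohort=C4)P(Grade=F) = 0.149 − 0.328×0.333 = 0.03978.

0.03978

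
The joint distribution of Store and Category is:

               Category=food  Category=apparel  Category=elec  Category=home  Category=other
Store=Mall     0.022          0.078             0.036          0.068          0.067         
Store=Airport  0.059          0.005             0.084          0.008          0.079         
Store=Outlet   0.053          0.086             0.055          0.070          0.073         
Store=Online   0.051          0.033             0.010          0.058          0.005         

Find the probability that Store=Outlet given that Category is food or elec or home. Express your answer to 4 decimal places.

P(Category=food) = 0.022 + 0.059 + 0.053 + 0.051 = 0.185.
P(Category=elec) = 0.036 + 0.084 + 0.055 + 0.010 = 0.185.
P(Category=home) = 0.068 + 0.008 + 0.070 + 0.058 = 0.204.
P(Category ∈ {food, elec, home}) = 0.185 + 0.185 + 0.204 = 0.574; P(Store=Outlet, Category ∈ {food, elec, home}) = 0.053 + 0.055 + 0.070 = 0.178.
P(Store=Outlet | Category ∈ {food, elec, home}) = 0.178/0.574 = 0.3101.

0.3101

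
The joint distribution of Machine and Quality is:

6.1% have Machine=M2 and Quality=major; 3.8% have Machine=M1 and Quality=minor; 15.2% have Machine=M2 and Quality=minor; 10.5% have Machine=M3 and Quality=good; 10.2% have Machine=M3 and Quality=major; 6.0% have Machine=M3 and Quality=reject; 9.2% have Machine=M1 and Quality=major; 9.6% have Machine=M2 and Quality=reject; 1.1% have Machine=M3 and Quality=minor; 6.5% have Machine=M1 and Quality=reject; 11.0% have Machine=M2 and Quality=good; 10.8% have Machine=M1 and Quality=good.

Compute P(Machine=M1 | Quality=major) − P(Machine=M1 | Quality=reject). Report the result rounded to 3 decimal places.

P(Quality=major) = 0.092 + 0.061 + 0.102 = 0.255; P(Machine=M1 | Quality=major) = 0.092/0.255 = 0.3608.
P(Quality=reject) = 0.065 + 0.096 + 0.060 = 0.221; P(Machine=M1 | Quality=reject) = 0.065/0.221 = 0.2941.
Difference = 0.067.

0.067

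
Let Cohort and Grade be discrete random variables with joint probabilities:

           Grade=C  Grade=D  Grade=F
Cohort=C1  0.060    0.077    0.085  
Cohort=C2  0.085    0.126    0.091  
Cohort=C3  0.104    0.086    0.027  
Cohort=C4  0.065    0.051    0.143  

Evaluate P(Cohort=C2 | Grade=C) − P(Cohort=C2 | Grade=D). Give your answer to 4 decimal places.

-0.0999

P(Grade=C) = 0.060 + 0.085 + 0.104 + 0.065 = 0.314; P(Cohort=C2 | Grade=C) = 0.085/0.314 = 0.27070.
P(Grade=D) = 0.077 + 0.126 + 0.086 + 0.051 = 0.340; P(Cohort=C2 | Grade=D) = 0.126/0.340 = 0.37059.
Difference = -0.0999.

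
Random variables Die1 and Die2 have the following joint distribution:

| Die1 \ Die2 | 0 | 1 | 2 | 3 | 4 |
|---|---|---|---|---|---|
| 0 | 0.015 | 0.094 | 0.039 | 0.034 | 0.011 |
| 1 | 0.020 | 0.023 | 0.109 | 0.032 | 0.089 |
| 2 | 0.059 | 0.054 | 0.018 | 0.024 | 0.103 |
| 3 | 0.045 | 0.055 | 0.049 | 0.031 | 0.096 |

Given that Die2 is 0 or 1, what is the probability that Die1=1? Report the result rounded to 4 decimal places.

0.1178

P(Die2=0) = 0.015 + 0.020 + 0.059 + 0.045 = 0.139.
P(Die2=1) = 0.094 + 0.023 + 0.054 + 0.055 = 0.226.
P(Die2 ∈ {0, 1}) = 0.139 + 0.226 = 0.365; P(Die1=1, Die2 ∈ {0, 1}) = 0.020 + 0.023 = 0.043.
P(Die1=1 | Die2 ∈ {0, 1}) = 0.043/0.365 = 0.1178.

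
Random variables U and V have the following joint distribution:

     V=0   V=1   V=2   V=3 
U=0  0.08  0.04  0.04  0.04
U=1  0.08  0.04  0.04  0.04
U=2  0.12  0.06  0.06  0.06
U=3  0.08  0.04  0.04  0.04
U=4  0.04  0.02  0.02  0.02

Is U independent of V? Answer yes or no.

yes

Every cell satisfies P(U,V) = P(U)·P(V). For instance P(U=3) = 0.20, P(V=2) = 0.20, and 0.20×0.20 = 0.04 matches the joint entry. So U and V are independent.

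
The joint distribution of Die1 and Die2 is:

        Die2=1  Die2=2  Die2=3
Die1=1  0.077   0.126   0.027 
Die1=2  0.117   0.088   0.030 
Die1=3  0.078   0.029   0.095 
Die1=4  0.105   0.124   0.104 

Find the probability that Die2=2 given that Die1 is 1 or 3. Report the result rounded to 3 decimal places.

0.359

P(Die1=1) = 0.077 + 0.126 + 0.027 = 0.230.
P(Die1=3) = 0.078 + 0.029 + 0.095 = 0.202.
P(Die1 ∈ {1, 3}) = 0.230 + 0.202 = 0.432; P(Die2=2, Die1 ∈ {1, 3}) = 0.126 + 0.029 = 0.155.
P(Die2=2 | Die1 ∈ {1, 3}) = 0.155/0.432 = 0.359.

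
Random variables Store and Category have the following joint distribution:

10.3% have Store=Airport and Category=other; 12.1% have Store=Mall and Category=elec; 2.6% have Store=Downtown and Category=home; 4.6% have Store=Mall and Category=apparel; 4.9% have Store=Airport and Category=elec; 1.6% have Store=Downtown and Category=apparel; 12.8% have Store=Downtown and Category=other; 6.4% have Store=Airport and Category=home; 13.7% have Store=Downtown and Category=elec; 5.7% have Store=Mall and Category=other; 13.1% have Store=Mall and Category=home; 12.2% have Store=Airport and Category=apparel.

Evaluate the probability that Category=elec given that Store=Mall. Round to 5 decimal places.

P(Store=Mall) = 0.046 + 0.121 + 0.131 + 0.057 = 0.355.
P(Category=elec | Store=Mall) = 0.121/0.355 = 0.34085.

0.34085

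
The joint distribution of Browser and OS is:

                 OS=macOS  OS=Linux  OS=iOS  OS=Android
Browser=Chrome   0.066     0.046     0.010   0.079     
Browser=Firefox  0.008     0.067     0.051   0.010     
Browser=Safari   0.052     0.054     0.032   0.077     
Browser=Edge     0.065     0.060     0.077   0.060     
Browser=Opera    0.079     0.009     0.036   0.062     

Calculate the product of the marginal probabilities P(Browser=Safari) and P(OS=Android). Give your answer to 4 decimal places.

0.0619

P(Browser=Safari) = 0.052 + 0.054 + 0.032 + 0.077 = 0.215.
P(OS=Android) = 0.079 + 0.010 + 0.077 + 0.060 + 0.062 = 0.288.
Product: 0.215 × 0.288 = 0.0619.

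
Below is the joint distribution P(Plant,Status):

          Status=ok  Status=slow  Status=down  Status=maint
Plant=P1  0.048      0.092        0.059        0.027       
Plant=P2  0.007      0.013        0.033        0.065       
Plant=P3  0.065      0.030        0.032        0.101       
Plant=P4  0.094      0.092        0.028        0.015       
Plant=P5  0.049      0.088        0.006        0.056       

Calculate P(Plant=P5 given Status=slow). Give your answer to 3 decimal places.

0.279

P(Status=slow) = 0.092 + 0.013 + 0.030 + 0.092 + 0.088 = 0.315.
P(Plant=P5 | Status=slow) = 0.088/0.315 = 0.279.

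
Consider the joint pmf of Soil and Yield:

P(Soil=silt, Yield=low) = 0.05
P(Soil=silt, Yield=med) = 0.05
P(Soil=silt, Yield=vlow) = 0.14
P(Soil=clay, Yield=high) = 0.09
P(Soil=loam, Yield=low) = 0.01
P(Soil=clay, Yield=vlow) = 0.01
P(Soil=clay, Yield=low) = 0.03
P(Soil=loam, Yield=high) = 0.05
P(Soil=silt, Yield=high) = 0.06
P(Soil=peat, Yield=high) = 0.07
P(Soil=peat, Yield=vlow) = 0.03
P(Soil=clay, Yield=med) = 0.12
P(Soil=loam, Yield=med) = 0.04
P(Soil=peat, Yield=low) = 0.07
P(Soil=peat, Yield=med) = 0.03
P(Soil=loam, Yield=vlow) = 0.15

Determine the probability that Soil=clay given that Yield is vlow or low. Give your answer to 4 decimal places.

P(Yield=vlow) = 0.15 + 0.01 + 0.14 + 0.03 = 0.33.
P(Yield=low) = 0.01 + 0.03 + 0.05 + 0.07 = 0.16.
P(Yield ∈ {vlow, low}) = 0.33 + 0.16 = 0.49; P(Soil=clay, Yield ∈ {vlow, low}) = 0.01 + 0.03 = 0.04.
P(Soil=clay | Yield ∈ {vlow, low}) = 0.04/0.49 = 0.0816.

0.0816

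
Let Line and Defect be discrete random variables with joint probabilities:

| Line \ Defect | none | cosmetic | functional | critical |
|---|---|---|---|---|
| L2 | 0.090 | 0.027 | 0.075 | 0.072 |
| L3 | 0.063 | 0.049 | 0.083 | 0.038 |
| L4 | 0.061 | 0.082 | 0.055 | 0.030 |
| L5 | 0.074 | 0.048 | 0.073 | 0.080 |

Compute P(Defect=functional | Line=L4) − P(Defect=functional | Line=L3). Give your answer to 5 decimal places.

-0.11500

P(Line=L4) = 0.061 + 0.082 + 0.055 + 0.030 = 0.228; P(Defect=functional | Line=L4) = 0.055/0.228 = 0.241228.
P(Line=L3) = 0.063 + 0.049 + 0.083 + 0.038 = 0.233; P(Defect=functional | Line=L3) = 0.083/0.233 = 0.356223.
Difference = -0.11500.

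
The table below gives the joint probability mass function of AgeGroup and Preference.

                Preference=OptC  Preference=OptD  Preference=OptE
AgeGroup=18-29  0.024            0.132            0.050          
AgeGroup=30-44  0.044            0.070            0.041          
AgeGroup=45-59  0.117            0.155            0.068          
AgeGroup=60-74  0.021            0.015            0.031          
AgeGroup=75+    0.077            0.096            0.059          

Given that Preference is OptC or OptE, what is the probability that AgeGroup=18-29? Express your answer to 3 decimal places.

P(Preference=OptC) = 0.024 + 0.044 + 0.117 + 0.021 + 0.077 = 0.283.
P(Preference=OptE) = 0.050 + 0.041 + 0.068 + 0.031 + 0.059 = 0.249.
P(Preference ∈ {OptC, OptE}) = 0.283 + 0.249 = 0.532; P(AgeGroup=18-29, Preference ∈ {OptC, OptE}) = 0.024 + 0.050 = 0.074.
P(AgeGroup=18-29 | Preference ∈ {OptC, OptE}) = 0.074/0.532 = 0.139.

0.139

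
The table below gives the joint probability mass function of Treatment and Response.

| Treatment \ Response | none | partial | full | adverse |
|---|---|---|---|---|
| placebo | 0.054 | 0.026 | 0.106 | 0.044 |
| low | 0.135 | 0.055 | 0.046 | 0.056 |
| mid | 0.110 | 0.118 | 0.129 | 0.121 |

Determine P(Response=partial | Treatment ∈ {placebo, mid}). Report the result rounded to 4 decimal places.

P(Treatment=placebo) = 0.054 + 0.026 + 0.106 + 0.044 = 0.230.
P(Treatment=mid) = 0.110 + 0.118 + 0.129 + 0.121 = 0.478.
P(Treatment ∈ {placebo, mid}) = 0.230 + 0.478 = 0.708; P(Response=partial, Treatment ∈ {placebo, mid}) = 0.026 + 0.118 = 0.144.
P(Response=partial | Treatment ∈ {placebo, mid}) = 0.144/0.708 = 0.2034.

0.2034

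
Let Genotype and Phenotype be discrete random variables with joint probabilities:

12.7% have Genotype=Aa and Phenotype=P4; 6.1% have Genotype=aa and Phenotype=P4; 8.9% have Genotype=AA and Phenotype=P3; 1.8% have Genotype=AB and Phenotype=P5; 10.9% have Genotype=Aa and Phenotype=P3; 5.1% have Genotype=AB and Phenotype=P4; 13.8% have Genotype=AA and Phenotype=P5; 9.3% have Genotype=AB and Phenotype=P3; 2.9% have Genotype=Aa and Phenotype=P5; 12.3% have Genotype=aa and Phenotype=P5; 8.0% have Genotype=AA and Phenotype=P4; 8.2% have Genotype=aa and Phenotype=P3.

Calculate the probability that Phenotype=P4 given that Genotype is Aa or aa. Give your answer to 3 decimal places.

P(Genotype=Aa) = 0.109 + 0.127 + 0.029 = 0.265.
P(Genotype=aa) = 0.082 + 0.061 + 0.123 = 0.266.
P(Genotype ∈ {Aa, aa}) = 0.265 + 0.266 = 0.531; P(Phenotype=P4, Genotype ∈ {Aa, aa}) = 0.127 + 0.061 = 0.188.
P(Phenotype=P4 | Genotype ∈ {Aa, aa}) = 0.188/0.531 = 0.354.

0.354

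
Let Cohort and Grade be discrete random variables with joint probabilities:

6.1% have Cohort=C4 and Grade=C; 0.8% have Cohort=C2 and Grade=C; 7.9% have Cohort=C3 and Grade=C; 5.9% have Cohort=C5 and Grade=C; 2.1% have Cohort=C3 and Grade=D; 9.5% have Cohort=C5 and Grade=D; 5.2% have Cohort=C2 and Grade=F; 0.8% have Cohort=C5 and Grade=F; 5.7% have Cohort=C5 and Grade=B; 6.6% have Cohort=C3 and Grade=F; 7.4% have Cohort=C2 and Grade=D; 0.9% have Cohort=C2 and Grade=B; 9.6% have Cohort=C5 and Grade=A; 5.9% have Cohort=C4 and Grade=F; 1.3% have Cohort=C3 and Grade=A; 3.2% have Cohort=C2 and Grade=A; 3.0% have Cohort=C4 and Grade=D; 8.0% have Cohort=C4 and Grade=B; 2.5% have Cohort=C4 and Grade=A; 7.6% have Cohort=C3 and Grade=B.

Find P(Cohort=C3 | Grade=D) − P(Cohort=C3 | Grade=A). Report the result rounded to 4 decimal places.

0.0171

P(Grade=D) = 0.074 + 0.021 + 0.030 + 0.095 = 0.220; P(Cohort=C3 | Grade=D) = 0.021/0.220 = 0.09545.
P(Grade=A) = 0.032 + 0.013 + 0.025 + 0.096 = 0.166; P(Cohort=C3 | Grade=A) = 0.013/0.166 = 0.07831.
Difference = 0.0171.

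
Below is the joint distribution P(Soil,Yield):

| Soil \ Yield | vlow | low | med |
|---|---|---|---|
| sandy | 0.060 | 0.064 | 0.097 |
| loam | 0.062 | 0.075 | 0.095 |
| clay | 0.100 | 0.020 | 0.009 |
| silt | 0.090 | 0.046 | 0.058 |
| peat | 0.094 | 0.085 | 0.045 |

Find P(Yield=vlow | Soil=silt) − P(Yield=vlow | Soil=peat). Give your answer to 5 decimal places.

0.04427

P(Soil=silt) = 0.090 + 0.046 + 0.058 = 0.194; P(Yield=vlow | Soil=silt) = 0.090/0.194 = 0.463918.
P(Soil=peat) = 0.094 + 0.085 + 0.045 = 0.224; P(Yield=vlow | Soil=peat) = 0.094/0.224 = 0.419643.
Difference = 0.04427.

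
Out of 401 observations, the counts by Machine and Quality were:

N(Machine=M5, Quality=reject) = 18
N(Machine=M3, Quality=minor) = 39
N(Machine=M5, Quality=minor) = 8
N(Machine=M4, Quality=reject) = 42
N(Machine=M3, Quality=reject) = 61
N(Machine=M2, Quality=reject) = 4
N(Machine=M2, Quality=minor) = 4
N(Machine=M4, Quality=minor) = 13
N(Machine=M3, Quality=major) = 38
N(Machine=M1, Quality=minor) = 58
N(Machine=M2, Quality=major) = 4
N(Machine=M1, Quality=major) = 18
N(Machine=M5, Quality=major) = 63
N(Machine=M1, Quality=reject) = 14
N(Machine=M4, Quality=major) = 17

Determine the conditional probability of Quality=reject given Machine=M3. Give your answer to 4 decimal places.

Total with Machine=M3: 39 + 38 + 61 = 138.
P(Quality=reject | Machine=M3) = 61/138 = 0.4420.

0.4420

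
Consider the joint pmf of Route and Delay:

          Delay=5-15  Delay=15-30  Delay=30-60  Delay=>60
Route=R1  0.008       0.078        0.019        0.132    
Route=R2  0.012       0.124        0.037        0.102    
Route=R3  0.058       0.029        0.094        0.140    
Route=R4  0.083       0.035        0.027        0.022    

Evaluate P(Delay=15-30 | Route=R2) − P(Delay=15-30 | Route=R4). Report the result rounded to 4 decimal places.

0.2413

P(Route=R2) = 0.012 + 0.124 + 0.037 + 0.102 = 0.275; P(Delay=15-30 | Route=R2) = 0.124/0.275 = 0.45091.
P(Route=R4) = 0.083 + 0.035 + 0.027 + 0.022 = 0.167; P(Delay=15-30 | Route=R4) = 0.035/0.167 = 0.20958.
Difference = 0.2413.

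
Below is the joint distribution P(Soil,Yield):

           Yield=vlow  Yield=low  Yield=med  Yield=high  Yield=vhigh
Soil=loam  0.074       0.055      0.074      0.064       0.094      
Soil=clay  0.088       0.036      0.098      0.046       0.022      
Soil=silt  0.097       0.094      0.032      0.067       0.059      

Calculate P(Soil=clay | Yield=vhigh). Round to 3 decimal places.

P(Yield=vhigh) = 0.094 + 0.022 + 0.059 = 0.175.
P(Soil=clay | Yield=vhigh) = 0.022/0.175 = 0.126.

0.126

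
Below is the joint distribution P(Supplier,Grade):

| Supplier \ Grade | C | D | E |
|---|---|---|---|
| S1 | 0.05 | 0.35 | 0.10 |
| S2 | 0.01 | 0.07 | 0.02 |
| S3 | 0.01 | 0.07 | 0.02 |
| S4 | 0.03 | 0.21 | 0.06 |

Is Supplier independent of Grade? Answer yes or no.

Every cell satisfies P(Supplier,Grade) = P(Supplier)·P(Grade). For instance P(Supplier=S1) = 0.50, P(Grade=C) = 0.10, and 0.50×0.10 = 0.05 matches the joint entry. So Supplier and Grade are independent.

yes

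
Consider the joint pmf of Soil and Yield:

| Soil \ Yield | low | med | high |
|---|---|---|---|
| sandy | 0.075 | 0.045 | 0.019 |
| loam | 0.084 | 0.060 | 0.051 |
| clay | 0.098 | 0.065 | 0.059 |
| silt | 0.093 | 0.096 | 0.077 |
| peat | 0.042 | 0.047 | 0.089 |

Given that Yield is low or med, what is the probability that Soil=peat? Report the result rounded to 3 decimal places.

P(Yield=low) = 0.075 + 0.084 + 0.098 + 0.093 + 0.042 = 0.392.
P(Yield=med) = 0.045 + 0.060 + 0.065 + 0.096 + 0.047 = 0.313.
P(Yield ∈ {low, med}) = 0.392 + 0.313 = 0.705; P(Soil=peat, Yield ∈ {low, med}) = 0.042 + 0.047 = 0.089.
P(Soil=peat | Yield ∈ {low, med}) = 0.089/0.705 = 0.126.

0.126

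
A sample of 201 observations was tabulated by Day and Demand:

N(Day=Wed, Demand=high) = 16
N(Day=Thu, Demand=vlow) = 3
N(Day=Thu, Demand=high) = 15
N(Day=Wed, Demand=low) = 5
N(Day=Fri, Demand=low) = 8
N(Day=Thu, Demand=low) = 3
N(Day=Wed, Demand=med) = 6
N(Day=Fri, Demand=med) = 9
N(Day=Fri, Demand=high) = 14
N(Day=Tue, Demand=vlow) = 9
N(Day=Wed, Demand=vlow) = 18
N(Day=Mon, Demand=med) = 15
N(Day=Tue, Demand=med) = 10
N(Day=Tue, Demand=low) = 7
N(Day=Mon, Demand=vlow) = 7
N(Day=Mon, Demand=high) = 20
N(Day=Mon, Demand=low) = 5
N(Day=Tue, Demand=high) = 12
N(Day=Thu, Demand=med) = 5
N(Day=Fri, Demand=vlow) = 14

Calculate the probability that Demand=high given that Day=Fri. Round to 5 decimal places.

Total with Day=Fri: 14 + 8 + 9 + 14 = 45.
P(Demand=high | Day=Fri) = 14/45 = 0.31111.

0.31111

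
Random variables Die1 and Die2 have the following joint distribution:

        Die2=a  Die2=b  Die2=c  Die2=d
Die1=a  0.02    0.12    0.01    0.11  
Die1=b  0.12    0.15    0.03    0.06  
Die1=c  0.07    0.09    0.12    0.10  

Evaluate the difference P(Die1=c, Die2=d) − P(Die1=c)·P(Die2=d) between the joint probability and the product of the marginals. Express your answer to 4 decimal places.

P(Die1=c) = 0.07 + 0.09 + 0.12 + 0.10 = 0.38.
P(Die2=d) = 0.11 + 0.06 + 0.10 = 0.27.
P(Die1=c, Die2=d) − P(Die1=c)P(Die2=d) = 0.10 − 0.38×0.27 = -0.0026.

-0.0026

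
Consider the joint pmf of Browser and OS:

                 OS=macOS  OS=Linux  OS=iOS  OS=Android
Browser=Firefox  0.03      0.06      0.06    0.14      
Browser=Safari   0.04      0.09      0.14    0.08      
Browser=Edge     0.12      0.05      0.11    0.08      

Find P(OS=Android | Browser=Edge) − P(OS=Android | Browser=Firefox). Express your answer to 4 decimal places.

-0.2605

P(Browser=Edge) = 0.12 + 0.05 + 0.11 + 0.08 = 0.36; P(OS=Android | Browser=Edge) = 0.08/0.36 = 0.22222.
P(Browser=Firefox) = 0.03 + 0.06 + 0.06 + 0.14 = 0.29; P(OS=Android | Browser=Firefox) = 0.14/0.29 = 0.48276.
Difference = -0.2605.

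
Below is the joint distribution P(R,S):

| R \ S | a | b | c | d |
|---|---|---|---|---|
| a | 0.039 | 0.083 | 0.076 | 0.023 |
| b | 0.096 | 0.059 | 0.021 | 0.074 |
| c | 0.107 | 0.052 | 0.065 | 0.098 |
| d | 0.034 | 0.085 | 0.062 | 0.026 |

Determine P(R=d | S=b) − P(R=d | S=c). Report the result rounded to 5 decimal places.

0.02787

P(S=b) = 0.083 + 0.059 + 0.052 + 0.085 = 0.279; P(R=d | S=b) = 0.085/0.279 = 0.304659.
P(S=c) = 0.076 + 0.021 + 0.065 + 0.062 = 0.224; P(R=d | S=c) = 0.062/0.224 = 0.276786.
Difference = 0.02787.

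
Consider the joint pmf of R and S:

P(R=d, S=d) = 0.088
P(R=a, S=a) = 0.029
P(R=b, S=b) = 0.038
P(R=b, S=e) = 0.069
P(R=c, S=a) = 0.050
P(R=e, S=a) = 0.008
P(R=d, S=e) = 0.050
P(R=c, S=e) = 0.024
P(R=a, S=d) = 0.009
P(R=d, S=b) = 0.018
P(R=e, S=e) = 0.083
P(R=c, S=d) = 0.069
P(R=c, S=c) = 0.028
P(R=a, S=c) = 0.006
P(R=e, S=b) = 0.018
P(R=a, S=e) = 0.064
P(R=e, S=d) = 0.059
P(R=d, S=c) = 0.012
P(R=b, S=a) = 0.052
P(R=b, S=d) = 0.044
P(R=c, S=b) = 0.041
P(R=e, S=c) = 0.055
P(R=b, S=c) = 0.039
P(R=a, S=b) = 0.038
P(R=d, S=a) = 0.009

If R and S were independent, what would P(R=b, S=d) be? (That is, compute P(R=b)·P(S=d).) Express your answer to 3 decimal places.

0.065

P(R=b) = 0.052 + 0.038 + 0.039 + 0.044 + 0.069 = 0.242.
P(S=d) = 0.009 + 0.044 + 0.069 + 0.088 + 0.059 = 0.269.
Product: 0.242 × 0.269 = 0.065.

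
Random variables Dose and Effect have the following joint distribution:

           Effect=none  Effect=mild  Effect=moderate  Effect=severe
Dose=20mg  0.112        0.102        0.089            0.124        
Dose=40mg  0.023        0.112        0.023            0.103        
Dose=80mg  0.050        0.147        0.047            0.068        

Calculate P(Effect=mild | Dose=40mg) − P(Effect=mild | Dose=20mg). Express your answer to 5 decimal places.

P(Dose=40mg) = 0.023 + 0.112 + 0.023 + 0.103 = 0.261; P(Effect=mild | Dose=40mg) = 0.112/0.261 = 0.429119.
P(Dose=20mg) = 0.112 + 0.102 + 0.089 + 0.124 = 0.427; P(Effect=mild | Dose=20mg) = 0.102/0.427 = 0.238876.
Difference = 0.19024.

0.19024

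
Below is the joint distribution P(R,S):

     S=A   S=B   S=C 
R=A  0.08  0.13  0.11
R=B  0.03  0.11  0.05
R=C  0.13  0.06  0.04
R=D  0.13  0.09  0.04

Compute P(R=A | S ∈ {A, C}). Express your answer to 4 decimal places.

P(S=A) = 0.08 + 0.03 + 0.13 + 0.13 = 0.37.
P(S=C) = 0.11 + 0.05 + 0.04 + 0.04 = 0.24.
P(S ∈ {A, C}) = 0.37 + 0.24 = 0.61; P(R=A, S ∈ {A, C}) = 0.08 + 0.11 = 0.19.
P(R=A | S ∈ {A, C}) = 0.19/0.61 = 0.3115.

0.3115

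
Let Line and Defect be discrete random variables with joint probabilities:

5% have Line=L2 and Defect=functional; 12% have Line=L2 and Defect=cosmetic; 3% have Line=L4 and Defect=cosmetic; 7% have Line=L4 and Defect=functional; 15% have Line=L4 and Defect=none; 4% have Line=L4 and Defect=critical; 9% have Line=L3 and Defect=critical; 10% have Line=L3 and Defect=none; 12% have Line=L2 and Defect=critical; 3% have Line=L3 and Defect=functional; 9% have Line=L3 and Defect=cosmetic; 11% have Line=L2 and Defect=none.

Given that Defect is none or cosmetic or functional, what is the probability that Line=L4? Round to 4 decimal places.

P(Defect=none) = 0.11 + 0.10 + 0.15 = 0.36.
P(Defect=cosmetic) = 0.12 + 0.09 + 0.03 = 0.24.
P(Defect=functional) = 0.05 + 0.03 + 0.07 = 0.15.
P(Defect ∈ {none, cosmetic, functional}) = 0.36 + 0.24 + 0.15 = 0.75; P(Line=L4, Defect ∈ {none, cosmetic, functional}) = 0.15 + 0.03 + 0.07 = 0.25.
P(Line=L4 | Defect ∈ {none, cosmetic, functional}) = 0.25/0.75 = 0.3333.

0.3333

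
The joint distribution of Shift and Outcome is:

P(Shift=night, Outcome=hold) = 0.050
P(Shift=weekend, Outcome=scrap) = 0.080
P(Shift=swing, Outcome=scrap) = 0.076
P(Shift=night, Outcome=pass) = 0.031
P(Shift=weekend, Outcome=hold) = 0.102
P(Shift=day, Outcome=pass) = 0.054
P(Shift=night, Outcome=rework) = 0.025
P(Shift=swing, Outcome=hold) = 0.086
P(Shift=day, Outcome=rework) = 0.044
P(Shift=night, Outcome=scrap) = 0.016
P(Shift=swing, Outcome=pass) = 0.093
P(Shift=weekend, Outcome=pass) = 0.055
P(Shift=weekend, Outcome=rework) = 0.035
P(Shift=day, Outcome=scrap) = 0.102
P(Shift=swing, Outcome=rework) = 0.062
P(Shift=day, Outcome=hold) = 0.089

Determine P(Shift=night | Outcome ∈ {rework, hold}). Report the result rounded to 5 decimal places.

0.15213

P(Outcome=rework) = 0.044 + 0.062 + 0.025 + 0.035 = 0.166.
P(Outcome=hold) = 0.089 + 0.086 + 0.050 + 0.102 = 0.327.
P(Outcome ∈ {rework, hold}) = 0.166 + 0.327 = 0.493; P(Shift=night, Outcome ∈ {rework, hold}) = 0.025 + 0.050 = 0.075.
P(Shift=night | Outcome ∈ {rework, hold}) = 0.075/0.493 = 0.15213.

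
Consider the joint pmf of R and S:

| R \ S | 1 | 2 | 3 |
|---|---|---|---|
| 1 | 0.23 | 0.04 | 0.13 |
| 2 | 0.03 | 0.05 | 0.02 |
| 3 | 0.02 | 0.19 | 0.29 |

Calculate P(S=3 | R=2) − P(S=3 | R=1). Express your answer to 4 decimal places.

-0.1250

P(R=2) = 0.03 + 0.05 + 0.02 = 0.10; P(S=3 | R=2) = 0.02/0.10 = 0.20000.
P(R=1) = 0.23 + 0.04 + 0.13 = 0.40; P(S=3 | R=1) = 0.13/0.40 = 0.32500.
Difference = -0.1250.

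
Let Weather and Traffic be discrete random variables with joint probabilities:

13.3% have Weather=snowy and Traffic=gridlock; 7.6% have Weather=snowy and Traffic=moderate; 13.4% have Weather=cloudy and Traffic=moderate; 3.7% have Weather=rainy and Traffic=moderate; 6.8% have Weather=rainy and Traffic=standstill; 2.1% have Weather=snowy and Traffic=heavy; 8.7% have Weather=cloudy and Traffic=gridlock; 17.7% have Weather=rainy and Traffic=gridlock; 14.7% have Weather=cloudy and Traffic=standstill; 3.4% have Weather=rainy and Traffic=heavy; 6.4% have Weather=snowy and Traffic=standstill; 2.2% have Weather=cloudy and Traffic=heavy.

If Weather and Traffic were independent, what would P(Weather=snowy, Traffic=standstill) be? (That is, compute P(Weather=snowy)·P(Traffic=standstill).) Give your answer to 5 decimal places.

P(Weather=snowy) = 0.076 + 0.021 + 0.133 + 0.064 = 0.294.
P(Traffic=standstill) = 0.147 + 0.068 + 0.064 = 0.279.
Product: 0.294 × 0.279 = 0.08203.

0.08203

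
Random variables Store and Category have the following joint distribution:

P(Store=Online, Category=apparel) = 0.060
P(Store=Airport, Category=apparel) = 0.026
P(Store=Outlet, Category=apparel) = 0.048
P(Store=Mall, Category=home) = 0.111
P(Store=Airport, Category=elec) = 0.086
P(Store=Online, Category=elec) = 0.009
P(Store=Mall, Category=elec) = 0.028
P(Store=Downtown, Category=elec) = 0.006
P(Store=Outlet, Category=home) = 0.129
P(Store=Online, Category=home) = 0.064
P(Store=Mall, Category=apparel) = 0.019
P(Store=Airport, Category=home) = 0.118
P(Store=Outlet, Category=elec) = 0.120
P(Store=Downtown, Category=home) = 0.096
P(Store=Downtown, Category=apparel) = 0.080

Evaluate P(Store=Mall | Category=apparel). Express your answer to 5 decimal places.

0.08155

P(Category=apparel) = 0.080 + 0.019 + 0.026 + 0.048 + 0.060 = 0.233.
P(Store=Mall | Category=apparel) = 0.019/0.233 = 0.08155.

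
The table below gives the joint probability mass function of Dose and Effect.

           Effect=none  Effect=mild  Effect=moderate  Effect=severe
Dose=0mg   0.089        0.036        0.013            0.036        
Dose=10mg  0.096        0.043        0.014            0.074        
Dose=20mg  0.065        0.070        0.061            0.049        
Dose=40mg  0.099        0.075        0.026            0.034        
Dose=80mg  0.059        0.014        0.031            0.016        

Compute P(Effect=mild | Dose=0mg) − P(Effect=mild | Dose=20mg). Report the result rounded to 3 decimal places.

P(Dose=0mg) = 0.089 + 0.036 + 0.013 + 0.036 = 0.174; P(Effect=mild | Dose=0mg) = 0.036/0.174 = 0.2069.
P(Dose=20mg) = 0.065 + 0.070 + 0.061 + 0.049 = 0.245; P(Effect=mild | Dose=20mg) = 0.070/0.245 = 0.2857.
Difference = -0.079.

-0.079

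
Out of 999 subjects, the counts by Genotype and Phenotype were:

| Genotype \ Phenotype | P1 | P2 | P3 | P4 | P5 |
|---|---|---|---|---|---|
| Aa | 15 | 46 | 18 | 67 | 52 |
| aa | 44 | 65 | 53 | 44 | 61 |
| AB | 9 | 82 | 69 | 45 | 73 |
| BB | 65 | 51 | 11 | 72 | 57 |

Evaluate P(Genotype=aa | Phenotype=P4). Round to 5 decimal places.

Total with Phenotype=P4: 67 + 44 + 45 + 72 = 228.
P(Genotype=aa | Phenotype=P4) = 44/228 = 0.19298.

0.19298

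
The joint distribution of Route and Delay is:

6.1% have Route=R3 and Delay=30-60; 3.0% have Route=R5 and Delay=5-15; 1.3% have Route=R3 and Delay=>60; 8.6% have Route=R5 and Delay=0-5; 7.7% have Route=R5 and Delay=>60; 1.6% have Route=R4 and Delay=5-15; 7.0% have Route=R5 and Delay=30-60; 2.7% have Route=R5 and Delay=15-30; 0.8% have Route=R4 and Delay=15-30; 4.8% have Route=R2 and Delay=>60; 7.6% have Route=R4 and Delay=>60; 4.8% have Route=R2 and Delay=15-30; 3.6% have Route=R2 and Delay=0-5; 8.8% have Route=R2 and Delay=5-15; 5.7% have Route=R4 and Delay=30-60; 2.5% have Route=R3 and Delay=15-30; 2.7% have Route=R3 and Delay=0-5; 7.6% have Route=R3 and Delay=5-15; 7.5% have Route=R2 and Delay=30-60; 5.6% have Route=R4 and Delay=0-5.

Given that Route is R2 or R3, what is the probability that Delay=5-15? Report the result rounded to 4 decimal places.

P(Route=R2) = 0.036 + 0.088 + 0.048 + 0.075 + 0.048 = 0.295.
P(Route=R3) = 0.027 + 0.076 + 0.025 + 0.061 + 0.013 = 0.202.
P(Route ∈ {R2, R3}) = 0.295 + 0.202 = 0.497; P(Delay=5-15, Route ∈ {R2, R3}) = 0.088 + 0.076 = 0.164.
P(Delay=5-15 | Route ∈ {R2, R3}) = 0.164/0.497 = 0.3300.

0.3300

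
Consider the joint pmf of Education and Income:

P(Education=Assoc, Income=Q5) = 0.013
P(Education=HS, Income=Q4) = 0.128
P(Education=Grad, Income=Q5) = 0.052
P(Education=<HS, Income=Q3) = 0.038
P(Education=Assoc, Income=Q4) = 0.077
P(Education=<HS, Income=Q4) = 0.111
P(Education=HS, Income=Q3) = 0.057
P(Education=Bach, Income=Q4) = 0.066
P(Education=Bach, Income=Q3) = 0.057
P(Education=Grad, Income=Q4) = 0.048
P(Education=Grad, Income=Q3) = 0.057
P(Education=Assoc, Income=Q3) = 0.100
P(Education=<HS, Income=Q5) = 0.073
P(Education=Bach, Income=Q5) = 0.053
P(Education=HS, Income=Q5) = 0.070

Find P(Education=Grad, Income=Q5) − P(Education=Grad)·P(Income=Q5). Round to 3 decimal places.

P(Education=Grad) = 0.057 + 0.048 + 0.052 = 0.157.
P(Income=Q5) = 0.073 + 0.070 + 0.013 + 0.053 + 0.052 = 0.261.
P(Education=Grad, Income=Q5) − P(Education=Grad)P(Income=Q5) = 0.052 − 0.157×0.261 = 0.011.

0.011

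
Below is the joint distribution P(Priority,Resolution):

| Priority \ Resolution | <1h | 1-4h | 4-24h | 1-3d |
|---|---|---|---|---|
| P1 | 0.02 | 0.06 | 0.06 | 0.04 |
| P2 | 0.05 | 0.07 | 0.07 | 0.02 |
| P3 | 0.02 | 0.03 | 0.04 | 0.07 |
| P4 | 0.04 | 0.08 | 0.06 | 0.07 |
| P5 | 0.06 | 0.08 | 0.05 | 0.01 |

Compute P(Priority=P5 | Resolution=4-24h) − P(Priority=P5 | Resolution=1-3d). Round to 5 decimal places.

P(Resolution=4-24h) = 0.06 + 0.07 + 0.04 + 0.06 + 0.05 = 0.28; P(Priority=P5 | Resolution=4-24h) = 0.05/0.28 = 0.178571.
P(Resolution=1-3d) = 0.04 + 0.02 + 0.07 + 0.07 + 0.01 = 0.21; P(Priority=P5 | Resolution=1-3d) = 0.01/0.21 = 0.047619.
Difference = 0.13095.

0.13095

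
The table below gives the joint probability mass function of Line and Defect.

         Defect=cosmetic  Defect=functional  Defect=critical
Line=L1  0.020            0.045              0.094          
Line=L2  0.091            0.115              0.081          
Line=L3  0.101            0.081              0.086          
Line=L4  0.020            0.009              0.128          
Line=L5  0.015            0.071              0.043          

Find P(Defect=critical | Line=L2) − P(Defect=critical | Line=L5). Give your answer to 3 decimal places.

P(Line=L2) = 0.091 + 0.115 + 0.081 = 0.287; P(Defect=critical | Line=L2) = 0.081/0.287 = 0.2822.
P(Line=L5) = 0.015 + 0.071 + 0.043 = 0.129; P(Defect=critical | Line=L5) = 0.043/0.129 = 0.3333.
Difference = -0.051.

-0.051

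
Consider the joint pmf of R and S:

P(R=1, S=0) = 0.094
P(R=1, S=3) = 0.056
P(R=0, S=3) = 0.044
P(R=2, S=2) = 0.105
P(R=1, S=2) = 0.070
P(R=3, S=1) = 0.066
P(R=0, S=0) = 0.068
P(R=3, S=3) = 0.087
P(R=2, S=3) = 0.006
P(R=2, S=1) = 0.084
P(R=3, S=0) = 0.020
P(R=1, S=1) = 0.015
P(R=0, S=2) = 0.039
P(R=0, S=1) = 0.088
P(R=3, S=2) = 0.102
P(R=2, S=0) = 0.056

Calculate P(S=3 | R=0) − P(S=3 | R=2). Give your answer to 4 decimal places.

P(R=0) = 0.068 + 0.088 + 0.039 + 0.044 = 0.239; P(S=3 | R=0) = 0.044/0.239 = 0.18410.
P(R=2) = 0.056 + 0.084 + 0.105 + 0.006 = 0.251; P(S=3 | R=2) = 0.006/0.251 = 0.02390.
Difference = 0.1602.

0.1602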